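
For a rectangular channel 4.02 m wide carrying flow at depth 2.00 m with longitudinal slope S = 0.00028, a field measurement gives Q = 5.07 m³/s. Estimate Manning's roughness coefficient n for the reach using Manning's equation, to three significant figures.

A = b·y = 4.02 × 2.00 = 8.040 m²
P = b + 2y = 4.02 + 2×2.00 = 8.020 m
R = A/P = 8.040/8.020 = 1.002 m
n = (1/Q)·A·R^(2/3)·S^(1/2) = (1/5.07) × 8.040 × 1.002 × 0.01673 = 0.02658

0.0266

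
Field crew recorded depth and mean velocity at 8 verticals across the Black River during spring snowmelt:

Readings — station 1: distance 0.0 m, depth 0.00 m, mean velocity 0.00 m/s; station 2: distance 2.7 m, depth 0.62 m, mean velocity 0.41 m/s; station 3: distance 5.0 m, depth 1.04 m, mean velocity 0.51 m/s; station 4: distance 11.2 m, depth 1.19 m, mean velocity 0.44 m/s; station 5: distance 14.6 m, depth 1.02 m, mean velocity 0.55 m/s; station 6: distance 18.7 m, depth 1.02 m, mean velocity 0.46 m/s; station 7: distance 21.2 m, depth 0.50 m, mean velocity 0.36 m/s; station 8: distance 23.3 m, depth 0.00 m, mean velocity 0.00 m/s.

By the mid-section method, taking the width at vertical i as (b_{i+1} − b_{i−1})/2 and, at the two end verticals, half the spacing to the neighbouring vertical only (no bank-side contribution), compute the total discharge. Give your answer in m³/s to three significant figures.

9.47 m³/s

w_2 = (5.0 − 0.0)/2 = 2.5 m; q_2 = 0.41 × 0.62 × 2.5 = 0.6355 m³/s
w_3 = (11.2 − 2.7)/2 = 4.25 m; q_3 = 0.51 × 1.04 × 4.25 = 2.254 m³/s
w_4 = (14.6 − 5.0)/2 = 4.8 m; q_4 = 0.44 × 1.19 × 4.8 = 2.513 m³/s
w_5 = (18.7 − 11.2)/2 = 3.75 m; q_5 = 0.55 × 1.02 × 3.75 = 2.104 m³/s
w_6 = (21.2 − 14.6)/2 = 3.3 m; q_6 = 0.46 × 1.02 × 3.3 = 1.548 m³/s
w_7 = (23.3 − 18.7)/2 = 2.3 m; q_7 = 0.36 × 0.50 × 2.3 = 0.4140 m³/s
Stations 1, 8 contribute zero (depth or velocity is 0).
Q = Σ qᵢ = 9.469 m³/s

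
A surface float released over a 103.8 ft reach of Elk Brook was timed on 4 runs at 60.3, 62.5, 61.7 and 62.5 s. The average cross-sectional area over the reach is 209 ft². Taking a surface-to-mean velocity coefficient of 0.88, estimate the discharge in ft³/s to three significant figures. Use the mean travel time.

309 ft³/s

t̄ = (60.3 + 62.5 + 61.7 + 62.5) / 4 = 61.75 s
v_surface = L / t̄ = 103.8 / 61.75 = 1.681 ft/s
v_mean = 0.88 × 1.681 = 1.479 ft/s
Q = A × v_mean = 209 × 1.479 = 309.2 ft³/s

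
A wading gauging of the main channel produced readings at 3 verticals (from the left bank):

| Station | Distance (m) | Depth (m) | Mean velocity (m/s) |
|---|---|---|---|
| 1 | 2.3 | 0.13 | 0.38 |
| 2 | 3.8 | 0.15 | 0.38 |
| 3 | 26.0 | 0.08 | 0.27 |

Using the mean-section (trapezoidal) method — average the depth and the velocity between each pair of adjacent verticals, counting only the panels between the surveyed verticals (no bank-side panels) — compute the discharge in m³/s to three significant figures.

Panel 1-2: Δb = 1.5 m, d̄ = (0.13+0.15)/2 = 0.14, v̄ = (0.38+0.38)/2 = 0.38 → q = 1.5×0.14×0.38 = 0.07980 m³/s
Panel 2-3: Δb = 22.2 m, d̄ = (0.15+0.08)/2 = 0.115, v̄ = (0.38+0.27)/2 = 0.325 → q = 22.2×0.115×0.325 = 0.8297 m³/s
Q = Σ q = 0.9095 m³/s

0.910 m³/s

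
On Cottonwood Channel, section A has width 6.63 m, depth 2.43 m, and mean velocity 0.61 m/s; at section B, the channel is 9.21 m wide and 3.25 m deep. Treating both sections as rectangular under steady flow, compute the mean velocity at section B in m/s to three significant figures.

0.328 m/s

Q = A₁V₁ = (6.63×2.43) × 0.61 = 9.828 m³/s
A₂ = 9.21 × 3.25 = 29.93 m²
V₂ = Q/A₂ = 9.828/29.93 = 0.3283 m/s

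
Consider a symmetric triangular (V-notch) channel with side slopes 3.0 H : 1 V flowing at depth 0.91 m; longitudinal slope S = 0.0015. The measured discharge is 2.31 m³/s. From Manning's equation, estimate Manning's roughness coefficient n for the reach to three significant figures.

A = z·y² = 3.0×0.91² = 2.484 m²
P = 2y√(1+z²) = 2×0.91×√(1+3.0²) = 5.755 m
R = A/P = 2.484/5.755 = 0.4317 m
n = (1/Q)·A·R^(2/3)·S^(1/2) = (1/2.31) × 2.484 × 0.5712 × 0.03873 = 0.02379

0.0238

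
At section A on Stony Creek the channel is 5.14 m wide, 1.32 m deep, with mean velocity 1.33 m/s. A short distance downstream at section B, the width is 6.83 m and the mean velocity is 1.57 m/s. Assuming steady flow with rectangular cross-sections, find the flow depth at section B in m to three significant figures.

Q = A₁V₁ = (5.14×1.32) × 1.33 = 9.024 m³/s
d₂ = Q/(b₂ V₂) = 9.024/(6.83×1.57) = 0.8415 m

0.842 m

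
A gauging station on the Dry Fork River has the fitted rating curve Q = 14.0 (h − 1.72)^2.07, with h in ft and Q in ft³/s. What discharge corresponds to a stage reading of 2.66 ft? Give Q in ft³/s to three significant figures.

12.3 ft³/s

Q = 14.0 × (2.66 − 1.72)^2.07 = 14.0 × 0.94^2.07 = 12.32 ft³/s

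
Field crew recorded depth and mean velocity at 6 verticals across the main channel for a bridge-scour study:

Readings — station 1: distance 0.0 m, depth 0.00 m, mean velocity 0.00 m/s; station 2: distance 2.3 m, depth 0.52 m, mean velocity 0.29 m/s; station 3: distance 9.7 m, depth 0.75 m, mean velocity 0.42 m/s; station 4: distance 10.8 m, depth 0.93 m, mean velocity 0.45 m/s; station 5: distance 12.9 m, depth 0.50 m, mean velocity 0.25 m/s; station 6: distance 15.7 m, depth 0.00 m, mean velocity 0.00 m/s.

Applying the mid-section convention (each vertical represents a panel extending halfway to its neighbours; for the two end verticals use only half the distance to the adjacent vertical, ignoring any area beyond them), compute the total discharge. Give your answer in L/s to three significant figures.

3050 L/s

w_2 = (9.7 − 0.0)/2 = 4.85 m; q_2 = 0.29 × 0.52 × 4.85 = 0.7314 m³/s
w_3 = (10.8 − 2.3)/2 = 4.25 m; q_3 = 0.42 × 0.75 × 4.25 = 1.339 m³/s
w_4 = (12.9 − 9.7)/2 = 1.6 m; q_4 = 0.45 × 0.93 × 1.6 = 0.6696 m³/s
w_5 = (15.7 − 10.8)/2 = 2.45 m; q_5 = 0.25 × 0.50 × 2.45 = 0.3063 m³/s
Stations 1, 6 contribute zero (depth or velocity is 0).
Q = Σ qᵢ = 3.046 m³/s
= 3.046 × 1000 = 3046 L/s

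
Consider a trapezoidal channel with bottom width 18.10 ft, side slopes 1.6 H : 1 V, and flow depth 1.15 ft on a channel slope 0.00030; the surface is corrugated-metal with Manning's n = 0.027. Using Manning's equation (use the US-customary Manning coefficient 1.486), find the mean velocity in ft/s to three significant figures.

0.967 ft/s

A = (b + z·y)·y = (18.10 + 1.6×1.15)×1.15 = 22.93 ft²
P = b + 2y√(1+z²) = 18.10 + 2×1.15×√(1+1.6²) = 22.44 ft
R = A/P = 22.93/22.44 = 1.022 ft
Q = (1.486/n)·A·R^(2/3)·S^(1/2) = (1.486/0.027) × 22.93 × 1.022^(2/3) × 0.00030^(1/2) = 22.18 ft³/s
V = Q/A = 22.18/22.93 = 0.9671 ft/s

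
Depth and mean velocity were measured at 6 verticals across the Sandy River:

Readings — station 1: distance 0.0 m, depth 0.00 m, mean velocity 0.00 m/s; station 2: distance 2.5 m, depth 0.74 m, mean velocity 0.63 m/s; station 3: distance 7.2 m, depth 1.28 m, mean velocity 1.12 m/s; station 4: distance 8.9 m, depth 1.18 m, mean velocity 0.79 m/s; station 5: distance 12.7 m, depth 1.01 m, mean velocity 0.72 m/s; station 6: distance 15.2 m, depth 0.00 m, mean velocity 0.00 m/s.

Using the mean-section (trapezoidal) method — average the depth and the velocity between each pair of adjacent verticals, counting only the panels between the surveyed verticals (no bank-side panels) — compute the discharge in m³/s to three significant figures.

Panel 1-2: Δb = 2.5 m, d̄ = (0.00+0.74)/2 = 0.37, v̄ = (0.00+0.63)/2 = 0.315 → q = 2.5×0.37×0.315 = 0.2914 m³/s
Panel 2-3: Δb = 4.7 m, d̄ = (0.74+1.28)/2 = 1.01, v̄ = (0.63+1.12)/2 = 0.875 → q = 4.7×1.01×0.875 = 4.154 m³/s
Panel 3-4: Δb = 1.7 m, d̄ = (1.28+1.18)/2 = 1.23, v̄ = (1.12+0.79)/2 = 0.955 → q = 1.7×1.23×0.955 = 1.997 m³/s
Panel 4-5: Δb = 3.8 m, d̄ = (1.18+1.01)/2 = 1.095, v̄ = (0.79+0.72)/2 = 0.755 → q = 3.8×1.095×0.755 = 3.142 m³/s
Panel 5-6: Δb = 2.5 m, d̄ = (1.01+0.00)/2 = 0.505, v̄ = (0.72+0.00)/2 = 0.36 → q = 2.5×0.505×0.36 = 0.4545 m³/s
Q = Σ q = 10.04 m³/s

10.0 m³/s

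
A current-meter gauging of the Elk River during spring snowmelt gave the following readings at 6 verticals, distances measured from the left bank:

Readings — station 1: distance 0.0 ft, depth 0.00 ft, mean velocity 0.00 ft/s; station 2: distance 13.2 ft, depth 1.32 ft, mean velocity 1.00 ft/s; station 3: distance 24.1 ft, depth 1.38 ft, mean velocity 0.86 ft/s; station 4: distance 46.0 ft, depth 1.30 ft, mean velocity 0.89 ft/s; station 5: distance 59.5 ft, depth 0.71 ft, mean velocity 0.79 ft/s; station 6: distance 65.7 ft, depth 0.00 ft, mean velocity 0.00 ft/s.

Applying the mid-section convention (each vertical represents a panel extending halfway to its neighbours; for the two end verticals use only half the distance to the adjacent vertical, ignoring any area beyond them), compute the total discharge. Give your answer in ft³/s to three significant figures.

w_2 = (24.1 − 0.0)/2 = 12.05 ft; q_2 = 1.00 × 1.32 × 12.05 = 15.91 ft³/s
w_3 = (46.0 − 13.2)/2 = 16.4 ft; q_3 = 0.86 × 1.38 × 16.4 = 19.46 ft³/s
w_4 = (59.5 − 24.1)/2 = 17.7 ft; q_4 = 0.89 × 1.30 × 17.7 = 20.48 ft³/s
w_5 = (65.7 − 46.0)/2 = 9.85 ft; q_5 = 0.79 × 0.71 × 9.85 = 5.525 ft³/s
Stations 1, 6 contribute zero (depth or velocity is 0).
Q = Σ qᵢ = 61.37 ft³/s

61.4 ft³/s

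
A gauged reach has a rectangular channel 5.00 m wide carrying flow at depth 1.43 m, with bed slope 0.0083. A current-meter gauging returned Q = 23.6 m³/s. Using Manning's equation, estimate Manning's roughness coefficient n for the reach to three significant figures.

A = b·y = 5.00 × 1.43 = 7.150 m²
P = b + 2y = 5.00 + 2×1.43 = 7.860 m
R = A/P = 7.150/7.860 = 0.9097 m
n = (1/Q)·A·R^(2/3)·S^(1/2) = (1/23.6) × 7.150 × 0.9388 × 0.09110 = 0.02591

0.0259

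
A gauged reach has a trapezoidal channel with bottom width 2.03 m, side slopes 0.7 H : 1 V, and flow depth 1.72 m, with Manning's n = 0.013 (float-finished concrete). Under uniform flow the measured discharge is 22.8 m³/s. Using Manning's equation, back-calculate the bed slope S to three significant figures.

0.00330

A = (b + z·y)·y = (2.03 + 0.7×1.72)×1.72 = 5.562 m²
P = b + 2y√(1+z²) = 2.03 + 2×1.72×√(1+0.7²) = 6.229 m
R = A/P = 5.562/6.229 = 0.8930 m
S = (Q·n / (1·A·R^(2/3)))² = (22.8×0.013 / (1×5.562×0.9273))² = 0.003302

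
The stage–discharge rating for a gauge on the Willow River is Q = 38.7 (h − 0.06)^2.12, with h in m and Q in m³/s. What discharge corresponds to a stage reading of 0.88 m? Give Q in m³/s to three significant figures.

25.4 m³/s

Q = 38.7 × (0.88 − 0.06)^2.12 = 38.7 × 0.82^2.12 = 25.41 m³/s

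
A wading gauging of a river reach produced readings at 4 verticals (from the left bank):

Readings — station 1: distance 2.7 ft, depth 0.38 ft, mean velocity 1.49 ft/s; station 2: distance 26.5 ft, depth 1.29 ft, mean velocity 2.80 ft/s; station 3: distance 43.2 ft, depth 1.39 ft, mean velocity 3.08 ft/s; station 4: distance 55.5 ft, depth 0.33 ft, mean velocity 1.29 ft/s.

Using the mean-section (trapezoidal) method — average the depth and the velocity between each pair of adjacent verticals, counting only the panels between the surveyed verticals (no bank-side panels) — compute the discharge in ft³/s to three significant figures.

Panel 1-2: Δb = 23.8 ft, d̄ = (0.38+1.29)/2 = 0.835, v̄ = (1.49+2.80)/2 = 2.145 → q = 23.8×0.835×2.145 = 42.63 ft³/s
Panel 2-3: Δb = 16.7 ft, d̄ = (1.29+1.39)/2 = 1.34, v̄ = (2.80+3.08)/2 = 2.94 → q = 16.7×1.34×2.94 = 65.79 ft³/s
Panel 3-4: Δb = 12.3 ft, d̄ = (1.39+0.33)/2 = 0.86, v̄ = (3.08+1.29)/2 = 2.185 → q = 12.3×0.86×2.185 = 23.11 ft³/s
Q = Σ q = 131.5 ft³/s

132 ft³/s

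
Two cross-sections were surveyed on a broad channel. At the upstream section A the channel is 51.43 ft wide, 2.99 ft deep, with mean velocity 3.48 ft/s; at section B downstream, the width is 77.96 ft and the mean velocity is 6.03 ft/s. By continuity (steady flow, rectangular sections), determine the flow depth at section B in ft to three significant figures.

Q = A₁V₁ = (51.43×2.99) × 3.48 = 535.1 ft³/s
d₂ = Q/(b₂ V₂) = 535.1/(77.96×6.03) = 1.138 ft

1.14 ft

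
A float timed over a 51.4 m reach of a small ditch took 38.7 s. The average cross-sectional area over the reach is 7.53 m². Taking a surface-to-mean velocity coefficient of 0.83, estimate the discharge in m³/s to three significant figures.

v_surface = L / t̄ = 51.4 / 38.7 = 1.328 m/s
v_mean = 0.83 × 1.328 = 1.102 m/s
Q = A × v_mean = 7.53 × 1.102 = 8.301 m³/s

8.30 m³/s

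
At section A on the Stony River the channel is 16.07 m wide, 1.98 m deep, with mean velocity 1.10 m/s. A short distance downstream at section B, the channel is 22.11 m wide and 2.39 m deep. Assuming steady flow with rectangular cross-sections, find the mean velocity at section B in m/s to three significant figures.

Q = A₁V₁ = (16.07×1.98) × 1.10 = 35.00 m³/s
A₂ = 22.11 × 2.39 = 52.84 m²
V₂ = Q/A₂ = 35.00/52.84 = 0.6623 m/s

0.662 m/s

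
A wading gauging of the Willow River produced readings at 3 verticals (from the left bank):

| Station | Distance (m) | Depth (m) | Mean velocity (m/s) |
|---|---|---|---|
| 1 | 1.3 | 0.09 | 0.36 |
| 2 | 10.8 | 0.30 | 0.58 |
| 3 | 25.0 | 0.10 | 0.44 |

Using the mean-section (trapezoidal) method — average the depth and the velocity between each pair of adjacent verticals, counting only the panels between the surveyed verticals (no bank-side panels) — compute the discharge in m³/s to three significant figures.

2.32 m³/s

Panel 1-2: Δb = 9.5 m, d̄ = (0.09+0.30)/2 = 0.195, v̄ = (0.36+0.58)/2 = 0.47 → q = 9.5×0.195×0.47 = 0.8707 m³/s
Panel 2-3: Δb = 14.2 m, d̄ = (0.30+0.10)/2 = 0.2, v̄ = (0.58+0.44)/2 = 0.51 → q = 14.2×0.2×0.51 = 1.448 m³/s
Q = Σ q = 2.319 m³/s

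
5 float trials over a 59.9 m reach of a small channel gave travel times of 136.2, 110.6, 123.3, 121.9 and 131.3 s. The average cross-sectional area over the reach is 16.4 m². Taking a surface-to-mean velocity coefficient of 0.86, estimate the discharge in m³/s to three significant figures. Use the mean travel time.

6.78 m³/s

t̄ = (136.2 + 110.6 + 123.3 + 121.9 + 131.3) / 5 = 124.66 s
v_surface = L / t̄ = 59.9 / 124.66 = 0.4805 m/s
v_mean = 0.86 × 0.4805 = 0.4132 m/s
Q = A × v_mean = 16.4 × 0.4132 = 6.777 m³/s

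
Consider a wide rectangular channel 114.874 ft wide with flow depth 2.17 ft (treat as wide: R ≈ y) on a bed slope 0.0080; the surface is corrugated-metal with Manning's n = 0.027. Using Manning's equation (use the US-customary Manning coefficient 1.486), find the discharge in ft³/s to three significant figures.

2060 ft³/s

A = b·y = 114.874 × 2.17 = 249.3 ft²
Wide channel: R ≈ y = 2.17 ft
Q = (1.486/n)·A·R^(2/3)·S^(1/2) = (1.486/0.027) × 249.3 × 2.170^(2/3) × 0.0080^(1/2) = 2057 ft³/s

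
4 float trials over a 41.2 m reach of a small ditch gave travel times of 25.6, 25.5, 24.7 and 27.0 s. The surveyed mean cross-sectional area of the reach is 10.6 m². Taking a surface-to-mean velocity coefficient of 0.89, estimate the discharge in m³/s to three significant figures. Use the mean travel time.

15.1 m³/s

t̄ = (25.6 + 25.5 + 24.7 + 27.0) / 4 = 25.7 s
v_surface = L / t̄ = 41.2 / 25.7 = 1.603 m/s
v_mean = 0.89 × 1.603 = 1.427 m/s
Q = A × v_mean = 10.6 × 1.427 = 15.12 m³/s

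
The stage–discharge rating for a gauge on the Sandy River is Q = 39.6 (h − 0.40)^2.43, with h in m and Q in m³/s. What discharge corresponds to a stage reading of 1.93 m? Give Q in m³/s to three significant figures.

111 m³/s

Q = 39.6 × (1.93 − 0.40)^2.43 = 39.6 × 1.53^2.43 = 111.3 m³/s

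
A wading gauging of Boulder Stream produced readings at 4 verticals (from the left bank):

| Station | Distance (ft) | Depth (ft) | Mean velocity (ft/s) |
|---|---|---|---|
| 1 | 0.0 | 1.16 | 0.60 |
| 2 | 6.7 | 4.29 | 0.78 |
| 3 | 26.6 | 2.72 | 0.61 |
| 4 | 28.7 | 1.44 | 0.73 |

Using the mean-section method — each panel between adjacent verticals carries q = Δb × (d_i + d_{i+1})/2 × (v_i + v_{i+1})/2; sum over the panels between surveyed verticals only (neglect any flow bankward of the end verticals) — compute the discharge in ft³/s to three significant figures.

Panel 1-2: Δb = 6.7 ft, d̄ = (1.16+4.29)/2 = 2.725, v̄ = (0.60+0.78)/2 = 0.69 → q = 6.7×2.725×0.69 = 12.60 ft³/s
Panel 2-3: Δb = 19.9 ft, d̄ = (4.29+2.72)/2 = 3.505, v̄ = (0.78+0.61)/2 = 0.695 → q = 19.9×3.505×0.695 = 48.48 ft³/s
Panel 3-4: Δb = 2.1 ft, d̄ = (2.72+1.44)/2 = 2.08, v̄ = (0.61+0.73)/2 = 0.67 → q = 2.1×2.08×0.67 = 2.927 ft³/s
Q = Σ q = 64.00 ft³/s

64.0 ft³/s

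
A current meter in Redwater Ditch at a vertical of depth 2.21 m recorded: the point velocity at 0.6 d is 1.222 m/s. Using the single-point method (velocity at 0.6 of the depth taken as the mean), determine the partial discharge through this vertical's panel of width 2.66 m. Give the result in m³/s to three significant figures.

7.18 m³/s

v̄ = v₀.₆ = 1.222 m/s
q = v̄ × d × w = 1.222 × 2.21 × 2.66 = 7.184 m³/s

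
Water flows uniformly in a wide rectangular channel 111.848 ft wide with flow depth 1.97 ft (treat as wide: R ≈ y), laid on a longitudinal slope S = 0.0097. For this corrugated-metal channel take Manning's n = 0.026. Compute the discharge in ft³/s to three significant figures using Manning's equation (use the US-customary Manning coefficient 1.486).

A = b·y = 111.848 × 1.97 = 220.3 ft²
Wide channel: R ≈ y = 1.97 ft
Q = (1.486/n)·A·R^(2/3)·S^(1/2) = (1.486/0.026) × 220.3 × 1.970^(2/3) × 0.0097^(1/2) = 1949 ft³/s

1950 ft³/s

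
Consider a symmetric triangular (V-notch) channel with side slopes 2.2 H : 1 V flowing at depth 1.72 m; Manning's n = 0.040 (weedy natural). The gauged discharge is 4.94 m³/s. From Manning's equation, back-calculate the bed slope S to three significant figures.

A = z·y² = 2.2×1.72² = 6.508 m²
P = 2y√(1+z²) = 2×1.72×√(1+2.2²) = 8.313 m
R = A/P = 6.508/8.313 = 0.7829 m
S = (Q·n / (1·A·R^(2/3)))² = (4.94×0.040 / (1×6.508×0.8495))² = 0.001277

0.00128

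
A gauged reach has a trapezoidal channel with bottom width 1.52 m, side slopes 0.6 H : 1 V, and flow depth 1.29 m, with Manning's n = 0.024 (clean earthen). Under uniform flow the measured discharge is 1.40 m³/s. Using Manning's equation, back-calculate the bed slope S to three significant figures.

A = (b + z·y)·y = (1.52 + 0.6×1.29)×1.29 = 2.959 m²
P = b + 2y√(1+z²) = 1.52 + 2×1.29×√(1+0.6²) = 4.529 m
R = A/P = 2.959/4.529 = 0.6534 m
S = (Q·n / (1·A·R^(2/3)))² = (1.40×0.024 / (1×2.959×0.7530))² = 0.0002274

0.000227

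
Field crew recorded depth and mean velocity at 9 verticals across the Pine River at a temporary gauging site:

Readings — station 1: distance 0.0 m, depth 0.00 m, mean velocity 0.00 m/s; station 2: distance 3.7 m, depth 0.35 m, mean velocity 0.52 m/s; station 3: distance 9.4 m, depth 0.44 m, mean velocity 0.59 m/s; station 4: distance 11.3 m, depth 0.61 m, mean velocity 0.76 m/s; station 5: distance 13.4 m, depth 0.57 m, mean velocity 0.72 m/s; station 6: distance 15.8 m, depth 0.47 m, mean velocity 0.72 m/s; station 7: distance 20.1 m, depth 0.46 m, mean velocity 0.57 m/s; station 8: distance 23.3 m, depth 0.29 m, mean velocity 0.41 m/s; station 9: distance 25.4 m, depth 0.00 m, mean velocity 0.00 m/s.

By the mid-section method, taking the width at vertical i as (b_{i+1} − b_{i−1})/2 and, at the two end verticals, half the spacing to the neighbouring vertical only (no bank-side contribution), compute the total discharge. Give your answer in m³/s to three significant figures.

6.12 m³/s

w_2 = (9.4 − 0.0)/2 = 4.7 m; q_2 = 0.52 × 0.35 × 4.7 = 0.8554 m³/s
w_3 = (11.3 − 3.7)/2 = 3.8 m; q_3 = 0.59 × 0.44 × 3.8 = 0.9865 m³/s
w_4 = (13.4 − 9.4)/2 = 2 m; q_4 = 0.76 × 0.61 × 2 = 0.9272 m³/s
w_5 = (15.8 − 11.3)/2 = 2.25 m; q_5 = 0.72 × 0.57 × 2.25 = 0.9234 m³/s
w_6 = (20.1 − 13.4)/2 = 3.35 m; q_6 = 0.72 × 0.47 × 3.35 = 1.134 m³/s
w_7 = (23.3 − 15.8)/2 = 3.75 m; q_7 = 0.57 × 0.46 × 3.75 = 0.9833 m³/s
w_8 = (25.4 − 20.1)/2 = 2.65 m; q_8 = 0.41 × 0.29 × 2.65 = 0.3151 m³/s
Stations 1, 9 contribute zero (depth or velocity is 0).
Q = Σ qᵢ = 6.124 m³/s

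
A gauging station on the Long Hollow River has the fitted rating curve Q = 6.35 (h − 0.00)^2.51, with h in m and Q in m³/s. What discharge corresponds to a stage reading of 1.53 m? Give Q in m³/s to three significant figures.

Q = 6.35 × (1.53 − 0.00)^2.51 = 6.35 × 1.53^2.51 = 18.46 m³/s

18.5 m³/s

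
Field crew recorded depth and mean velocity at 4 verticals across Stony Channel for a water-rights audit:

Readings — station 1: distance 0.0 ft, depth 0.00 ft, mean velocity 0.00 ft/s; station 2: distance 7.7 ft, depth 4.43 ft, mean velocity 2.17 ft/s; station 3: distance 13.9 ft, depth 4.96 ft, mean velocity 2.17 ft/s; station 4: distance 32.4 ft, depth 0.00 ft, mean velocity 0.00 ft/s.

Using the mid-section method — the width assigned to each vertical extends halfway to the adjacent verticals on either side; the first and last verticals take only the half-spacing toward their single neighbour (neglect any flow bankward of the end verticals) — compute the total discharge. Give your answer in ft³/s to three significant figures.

w_2 = (13.9 − 0.0)/2 = 6.95 ft; q_2 = 2.17 × 4.43 × 6.95 = 66.81 ft³/s
w_3 = (32.4 − 7.7)/2 = 12.35 ft; q_3 = 2.17 × 4.96 × 12.35 = 132.9 ft³/s
Stations 1, 4 contribute zero (depth or velocity is 0).
Q = Σ qᵢ = 199.7 ft³/s

200 ft³/s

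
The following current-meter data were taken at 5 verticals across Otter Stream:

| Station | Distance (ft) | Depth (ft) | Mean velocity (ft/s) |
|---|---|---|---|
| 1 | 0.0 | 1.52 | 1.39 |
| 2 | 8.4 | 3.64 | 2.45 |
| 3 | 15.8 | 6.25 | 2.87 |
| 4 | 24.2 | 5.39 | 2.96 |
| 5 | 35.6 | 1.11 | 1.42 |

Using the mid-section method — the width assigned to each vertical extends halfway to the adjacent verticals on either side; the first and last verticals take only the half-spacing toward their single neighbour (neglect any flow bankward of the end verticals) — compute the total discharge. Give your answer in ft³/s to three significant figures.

388 ft³/s

w_1 = (8.4 − 0.0)/2 = 4.2 ft; q_1 = 1.39 × 1.52 × 4.2 = 8.874 ft³/s
w_2 = (15.8 − 0.0)/2 = 7.9 ft; q_2 = 2.45 × 3.64 × 7.9 = 70.45 ft³/s
w_3 = (24.2 − 8.4)/2 = 7.9 ft; q_3 = 2.87 × 6.25 × 7.9 = 141.7 ft³/s
w_4 = (35.6 − 15.8)/2 = 9.9 ft; q_4 = 2.96 × 5.39 × 9.9 = 157.9 ft³/s
w_5 = (35.6 − 24.2)/2 = 5.7 ft; q_5 = 1.42 × 1.11 × 5.7 = 8.984 ft³/s
Q = Σ qᵢ = 388.0 ft³/s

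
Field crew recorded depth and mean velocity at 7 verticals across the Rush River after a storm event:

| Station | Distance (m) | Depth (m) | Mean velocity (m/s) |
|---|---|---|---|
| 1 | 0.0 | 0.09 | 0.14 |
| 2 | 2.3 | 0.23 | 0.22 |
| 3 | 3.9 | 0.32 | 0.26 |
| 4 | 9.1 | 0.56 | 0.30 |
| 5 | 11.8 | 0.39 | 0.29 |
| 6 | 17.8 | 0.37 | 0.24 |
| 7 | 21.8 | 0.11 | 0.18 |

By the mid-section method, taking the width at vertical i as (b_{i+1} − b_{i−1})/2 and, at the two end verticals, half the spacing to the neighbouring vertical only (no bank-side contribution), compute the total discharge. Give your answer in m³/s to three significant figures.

2.04 m³/s

w_1 = (2.3 − 0.0)/2 = 1.15 m; q_1 = 0.14 × 0.09 × 1.15 = 0.01449 m³/s
w_2 = (3.9 − 0.0)/2 = 1.95 m; q_2 = 0.22 × 0.23 × 1.95 = 0.09867 m³/s
w_3 = (9.1 − 2.3)/2 = 3.4 m; q_3 = 0.26 × 0.32 × 3.4 = 0.2829 m³/s
w_4 = (11.8 − 3.9)/2 = 3.95 m; q_4 = 0.30 × 0.56 × 3.95 = 0.6636 m³/s
w_5 = (17.8 − 9.1)/2 = 4.35 m; q_5 = 0.29 × 0.39 × 4.35 = 0.4920 m³/s
w_6 = (21.8 − 11.8)/2 = 5 m; q_6 = 0.24 × 0.37 × 5 = 0.4440 m³/s
w_7 = (21.8 − 17.8)/2 = 2 m; q_7 = 0.18 × 0.11 × 2 = 0.03960 m³/s
Q = Σ qᵢ = 2.035 m³/s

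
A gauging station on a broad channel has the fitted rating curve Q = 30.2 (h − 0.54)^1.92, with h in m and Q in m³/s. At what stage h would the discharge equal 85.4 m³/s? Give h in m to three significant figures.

2.26 m

h − h₀ = (Q/C)^(1/b) = (85.4/30.2)^(1/1.92) = 1.718 m
h = 0.54 + 1.718 = 2.258 m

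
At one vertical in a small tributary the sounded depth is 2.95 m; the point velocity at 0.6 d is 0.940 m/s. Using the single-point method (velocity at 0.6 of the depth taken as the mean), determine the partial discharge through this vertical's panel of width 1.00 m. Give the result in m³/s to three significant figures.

2.77 m³/s

v̄ = v₀.₆ = 0.940 m/s
q = v̄ × d × w = 0.9400 × 2.95 × 1.00 = 2.773 m³/s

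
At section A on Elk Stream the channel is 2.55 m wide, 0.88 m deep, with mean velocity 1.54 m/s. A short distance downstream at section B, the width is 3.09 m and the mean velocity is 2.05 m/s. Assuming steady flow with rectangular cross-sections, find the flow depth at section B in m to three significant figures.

Q = A₁V₁ = (2.55×0.88) × 1.54 = 3.456 m³/s
d₂ = Q/(b₂ V₂) = 3.456/(3.09×2.05) = 0.5455 m

0.546 m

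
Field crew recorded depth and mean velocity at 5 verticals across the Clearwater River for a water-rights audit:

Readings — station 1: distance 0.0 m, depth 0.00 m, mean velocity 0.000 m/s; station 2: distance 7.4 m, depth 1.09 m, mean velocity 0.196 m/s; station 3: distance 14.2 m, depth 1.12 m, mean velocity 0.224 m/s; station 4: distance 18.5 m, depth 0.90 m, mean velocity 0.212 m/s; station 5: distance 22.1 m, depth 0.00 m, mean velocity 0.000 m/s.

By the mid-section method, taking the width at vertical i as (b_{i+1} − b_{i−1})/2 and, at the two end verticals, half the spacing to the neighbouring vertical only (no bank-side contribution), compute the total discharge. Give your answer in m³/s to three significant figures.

3.66 m³/s

w_2 = (14.2 − 0.0)/2 = 7.1 m; q_2 = 0.196 × 1.09 × 7.1 = 1.517 m³/s
w_3 = (18.5 − 7.4)/2 = 5.55 m; q_3 = 0.224 × 1.12 × 5.55 = 1.392 m³/s
w_4 = (22.1 − 14.2)/2 = 3.95 m; q_4 = 0.212 × 0.90 × 3.95 = 0.7537 m³/s
Stations 1, 5 contribute zero (depth or velocity is 0).
Q = Σ qᵢ = 3.663 m³/s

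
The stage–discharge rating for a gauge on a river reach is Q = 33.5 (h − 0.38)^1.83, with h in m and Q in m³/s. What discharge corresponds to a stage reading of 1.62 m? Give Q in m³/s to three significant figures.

Q = 33.5 × (1.62 − 0.38)^1.83 = 33.5 × 1.24^1.83 = 49.66 m³/s

49.7 m³/s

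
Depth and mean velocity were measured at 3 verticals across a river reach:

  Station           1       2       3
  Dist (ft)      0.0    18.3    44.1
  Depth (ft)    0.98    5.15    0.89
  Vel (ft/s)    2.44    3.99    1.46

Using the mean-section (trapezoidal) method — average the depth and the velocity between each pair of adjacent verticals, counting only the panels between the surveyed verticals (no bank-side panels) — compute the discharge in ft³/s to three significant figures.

393 ft³/s

Panel 1-2: Δb = 18.3 ft, d̄ = (0.98+5.15)/2 = 3.065, v̄ = (2.44+3.99)/2 = 3.215 → q = 18.3×3.065×3.215 = 180.3 ft³/s
Panel 2-3: Δb = 25.8 ft, d̄ = (5.15+0.89)/2 = 3.02, v̄ = (3.99+1.46)/2 = 2.725 → q = 25.8×3.02×2.725 = 212.3 ft³/s
Q = Σ q = 392.6 ft³/s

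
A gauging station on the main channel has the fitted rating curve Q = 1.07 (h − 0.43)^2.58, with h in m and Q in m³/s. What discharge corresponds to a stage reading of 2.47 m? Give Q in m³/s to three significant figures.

6.73 m³/s

Q = 1.07 × (2.47 − 0.43)^2.58 = 1.07 × 2.04^2.58 = 6.733 m³/s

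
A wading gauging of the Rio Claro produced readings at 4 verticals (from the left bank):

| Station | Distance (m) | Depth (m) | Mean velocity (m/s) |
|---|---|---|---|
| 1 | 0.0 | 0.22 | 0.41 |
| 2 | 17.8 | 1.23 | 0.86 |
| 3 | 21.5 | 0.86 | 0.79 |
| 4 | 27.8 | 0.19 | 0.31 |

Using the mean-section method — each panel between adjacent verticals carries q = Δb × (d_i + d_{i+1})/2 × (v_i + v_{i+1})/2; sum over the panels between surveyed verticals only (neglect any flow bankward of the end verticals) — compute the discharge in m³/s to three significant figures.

13.2 m³/s

Panel 1-2: Δb = 17.8 m, d̄ = (0.22+1.23)/2 = 0.725, v̄ = (0.41+0.86)/2 = 0.635 → q = 17.8×0.725×0.635 = 8.195 m³/s
Panel 2-3: Δb = 3.7 m, d̄ = (1.23+0.86)/2 = 1.045, v̄ = (0.86+0.79)/2 = 0.825 → q = 3.7×1.045×0.825 = 3.190 m³/s
Panel 3-4: Δb = 6.3 m, d̄ = (0.86+0.19)/2 = 0.525, v̄ = (0.79+0.31)/2 = 0.55 → q = 6.3×0.525×0.55 = 1.819 m³/s
Q = Σ q = 13.20 m³/s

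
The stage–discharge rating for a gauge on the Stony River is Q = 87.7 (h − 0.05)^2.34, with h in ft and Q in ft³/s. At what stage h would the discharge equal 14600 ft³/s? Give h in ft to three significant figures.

8.95 ft

h − h₀ = (Q/C)^(1/b) = (14600/87.7)^(1/2.34) = 8.898 ft
h = 0.05 + 8.898 = 8.948 ft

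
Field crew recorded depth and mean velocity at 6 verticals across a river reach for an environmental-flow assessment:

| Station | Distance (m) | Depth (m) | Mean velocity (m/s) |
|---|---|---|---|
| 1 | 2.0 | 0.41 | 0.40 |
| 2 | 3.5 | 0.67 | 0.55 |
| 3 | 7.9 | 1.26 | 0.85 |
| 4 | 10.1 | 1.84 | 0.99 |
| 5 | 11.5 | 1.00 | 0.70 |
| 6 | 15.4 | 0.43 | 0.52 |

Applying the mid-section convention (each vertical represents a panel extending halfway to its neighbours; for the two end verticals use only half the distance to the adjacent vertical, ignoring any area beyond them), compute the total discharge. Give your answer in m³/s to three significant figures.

w_1 = (3.5 − 2.0)/2 = 0.75 m; q_1 = 0.40 × 0.41 × 0.75 = 0.1230 m³/s
w_2 = (7.9 − 2.0)/2 = 2.95 m; q_2 = 0.55 × 0.67 × 2.95 = 1.087 m³/s
w_3 = (10.1 − 3.5)/2 = 3.3 m; q_3 = 0.85 × 1.26 × 3.3 = 3.534 m³/s
w_4 = (11.5 − 7.9)/2 = 1.8 m; q_4 = 0.99 × 1.84 × 1.8 = 3.279 m³/s
w_5 = (15.4 − 10.1)/2 = 2.65 m; q_5 = 0.70 × 1.00 × 2.65 = 1.855 m³/s
w_6 = (15.4 − 11.5)/2 = 1.95 m; q_6 = 0.52 × 0.43 × 1.95 = 0.4360 m³/s
Q = Σ qᵢ = 10.31 m³/s

10.3 m³/s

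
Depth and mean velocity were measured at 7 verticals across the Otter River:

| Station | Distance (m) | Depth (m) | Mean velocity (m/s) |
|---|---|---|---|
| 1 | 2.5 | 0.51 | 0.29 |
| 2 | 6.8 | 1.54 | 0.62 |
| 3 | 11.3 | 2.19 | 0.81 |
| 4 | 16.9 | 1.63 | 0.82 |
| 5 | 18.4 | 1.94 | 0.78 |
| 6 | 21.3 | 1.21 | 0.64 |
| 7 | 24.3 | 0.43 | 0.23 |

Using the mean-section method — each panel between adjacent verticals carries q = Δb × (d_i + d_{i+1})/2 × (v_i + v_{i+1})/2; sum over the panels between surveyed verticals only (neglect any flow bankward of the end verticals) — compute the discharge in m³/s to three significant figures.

Panel 1-2: Δb = 4.3 m, d̄ = (0.51+1.54)/2 = 1.025, v̄ = (0.29+0.62)/2 = 0.455 → q = 4.3×1.025×0.455 = 2.005 m³/s
Panel 2-3: Δb = 4.5 m, d̄ = (1.54+2.19)/2 = 1.865, v̄ = (0.62+0.81)/2 = 0.715 → q = 4.5×1.865×0.715 = 6.001 m³/s
Panel 3-4: Δb = 5.6 m, d̄ = (2.19+1.63)/2 = 1.91, v̄ = (0.81+0.82)/2 = 0.815 → q = 5.6×1.91×0.815 = 8.717 m³/s
Panel 4-5: Δb = 1.5 m, d̄ = (1.63+1.94)/2 = 1.785, v̄ = (0.82+0.78)/2 = 0.8 → q = 1.5×1.785×0.8 = 2.142 m³/s
Panel 5-6: Δb = 2.9 m, d̄ = (1.94+1.21)/2 = 1.575, v̄ = (0.78+0.64)/2 = 0.71 → q = 2.9×1.575×0.71 = 3.243 m³/s
Panel 6-7: Δb = 3 m, d̄ = (1.21+0.43)/2 = 0.82, v̄ = (0.64+0.23)/2 = 0.435 → q = 3×0.82×0.435 = 1.070 m³/s
Q = Σ q = 23.18 m³/s

23.2 m³/s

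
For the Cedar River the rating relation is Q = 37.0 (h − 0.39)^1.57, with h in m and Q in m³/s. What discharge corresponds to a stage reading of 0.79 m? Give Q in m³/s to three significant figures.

Q = 37.0 × (0.79 − 0.39)^1.57 = 37.0 × 0.4^1.57 = 8.779 m³/s

8.78 m³/s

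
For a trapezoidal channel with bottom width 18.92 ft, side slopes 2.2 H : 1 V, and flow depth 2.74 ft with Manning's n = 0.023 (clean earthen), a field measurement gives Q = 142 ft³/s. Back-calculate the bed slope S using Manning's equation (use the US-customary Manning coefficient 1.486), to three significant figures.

A = (b + z·y)·y = (18.92 + 2.2×2.74)×2.74 = 68.36 ft²
P = b + 2y√(1+z²) = 18.92 + 2×2.74×√(1+2.2²) = 32.16 ft
R = A/P = 68.36/32.16 = 2.125 ft
S = (Q·n / (1.486·A·R^(2/3)))² = (142×0.023 / (1.486×68.36×1.653))² = 0.0003783

0.000378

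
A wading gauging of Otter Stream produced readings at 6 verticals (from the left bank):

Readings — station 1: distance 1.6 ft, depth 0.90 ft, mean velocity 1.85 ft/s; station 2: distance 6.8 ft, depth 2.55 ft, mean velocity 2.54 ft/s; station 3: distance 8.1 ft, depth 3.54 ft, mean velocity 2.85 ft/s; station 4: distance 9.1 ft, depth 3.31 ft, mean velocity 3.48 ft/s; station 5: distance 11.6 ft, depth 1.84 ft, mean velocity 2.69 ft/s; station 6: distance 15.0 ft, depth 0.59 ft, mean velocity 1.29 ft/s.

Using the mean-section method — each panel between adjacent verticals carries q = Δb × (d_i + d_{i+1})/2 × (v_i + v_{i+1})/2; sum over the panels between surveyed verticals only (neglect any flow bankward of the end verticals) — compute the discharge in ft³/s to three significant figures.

69.3 ft³/s

Panel 1-2: Δb = 5.2 ft, d̄ = (0.90+2.55)/2 = 1.725, v̄ = (1.85+2.54)/2 = 2.195 → q = 5.2×1.725×2.195 = 19.69 ft³/s
Panel 2-3: Δb = 1.3 ft, d̄ = (2.55+3.54)/2 = 3.045, v̄ = (2.54+2.85)/2 = 2.695 → q = 1.3×3.045×2.695 = 10.67 ft³/s
Panel 3-4: Δb = 1 ft, d̄ = (3.54+3.31)/2 = 3.425, v̄ = (2.85+3.48)/2 = 3.165 → q = 1×3.425×3.165 = 10.84 ft³/s
Panel 4-5: Δb = 2.5 ft, d̄ = (3.31+1.84)/2 = 2.575, v̄ = (3.48+2.69)/2 = 3.085 → q = 2.5×2.575×3.085 = 19.86 ft³/s
Panel 5-6: Δb = 3.4 ft, d̄ = (1.84+0.59)/2 = 1.215, v̄ = (2.69+1.29)/2 = 1.99 → q = 3.4×1.215×1.99 = 8.221 ft³/s
Q = Σ q = 69.28 ft³/s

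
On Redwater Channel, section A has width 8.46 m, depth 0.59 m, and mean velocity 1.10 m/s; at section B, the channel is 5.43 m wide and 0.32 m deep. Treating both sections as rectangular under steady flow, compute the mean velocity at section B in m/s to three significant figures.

Q = A₁V₁ = (8.46×0.59) × 1.10 = 5.491 m³/s
A₂ = 5.43 × 0.32 = 1.738 m²
V₂ = Q/A₂ = 5.491/1.738 = 3.160 m/s

3.16 m/s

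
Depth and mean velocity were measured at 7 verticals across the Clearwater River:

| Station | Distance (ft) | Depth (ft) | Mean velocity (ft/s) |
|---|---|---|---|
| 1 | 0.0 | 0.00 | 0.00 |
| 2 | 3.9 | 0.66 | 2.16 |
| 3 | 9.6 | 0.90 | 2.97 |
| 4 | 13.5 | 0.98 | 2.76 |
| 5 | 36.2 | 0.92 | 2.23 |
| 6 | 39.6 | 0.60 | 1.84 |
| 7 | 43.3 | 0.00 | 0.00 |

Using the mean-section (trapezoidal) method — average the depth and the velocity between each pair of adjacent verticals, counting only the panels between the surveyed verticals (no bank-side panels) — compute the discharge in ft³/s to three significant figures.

Panel 1-2: Δb = 3.9 ft, d̄ = (0.00+0.66)/2 = 0.33, v̄ = (0.00+2.16)/2 = 1.08 → q = 3.9×0.33×1.08 = 1.390 ft³/s
Panel 2-3: Δb = 5.7 ft, d̄ = (0.66+0.90)/2 = 0.78, v̄ = (2.16+2.97)/2 = 2.565 → q = 5.7×0.78×2.565 = 11.40 ft³/s
Panel 3-4: Δb = 3.9 ft, d̄ = (0.90+0.98)/2 = 0.94, v̄ = (2.97+2.76)/2 = 2.865 → q = 3.9×0.94×2.865 = 10.50 ft³/s
Panel 4-5: Δb = 22.7 ft, d̄ = (0.98+0.92)/2 = 0.95, v̄ = (2.76+2.23)/2 = 2.495 → q = 22.7×0.95×2.495 = 53.80 ft³/s
Panel 5-6: Δb = 3.4 ft, d̄ = (0.92+0.60)/2 = 0.76, v̄ = (2.23+1.84)/2 = 2.035 → q = 3.4×0.76×2.035 = 5.258 ft³/s
Panel 6-7: Δb = 3.7 ft, d̄ = (0.60+0.00)/2 = 0.3, v̄ = (1.84+0.00)/2 = 0.92 → q = 3.7×0.3×0.92 = 1.021 ft³/s
Q = Σ q = 83.38 ft³/s

83.4 ft³/s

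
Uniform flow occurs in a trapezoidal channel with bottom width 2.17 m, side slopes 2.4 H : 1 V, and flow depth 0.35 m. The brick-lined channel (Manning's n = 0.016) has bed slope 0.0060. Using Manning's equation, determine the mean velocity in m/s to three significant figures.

A = (b + z·y)·y = (2.17 + 2.4×0.35)×0.35 = 1.054 m²
P = b + 2y√(1+z²) = 2.17 + 2×0.35×√(1+2.4²) = 3.990 m
R = A/P = 1.054/3.990 = 0.2640 m
Q = (1/n)·A·R^(2/3)·S^(1/2) = (1/0.016) × 1.054 × 0.2640^(2/3) × 0.0060^(1/2) = 2.099 m³/s
V = Q/A = 2.099/1.054 = 1.992 m/s

1.99 m/s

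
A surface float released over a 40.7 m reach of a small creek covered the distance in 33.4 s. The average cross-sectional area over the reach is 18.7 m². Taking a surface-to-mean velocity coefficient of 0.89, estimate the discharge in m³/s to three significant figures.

v_surface = L / t̄ = 40.7 / 33.4 = 1.219 m/s
v_mean = 0.89 × 1.219 = 1.085 m/s
Q = A × v_mean = 18.7 × 1.085 = 20.28 m³/s

20.3 m³/s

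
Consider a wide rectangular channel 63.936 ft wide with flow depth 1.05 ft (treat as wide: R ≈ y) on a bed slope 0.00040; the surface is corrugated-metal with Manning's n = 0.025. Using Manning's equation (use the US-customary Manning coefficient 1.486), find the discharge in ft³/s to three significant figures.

82.4 ft³/s

A = b·y = 63.936 × 1.05 = 67.13 ft²
Wide channel: R ≈ y = 1.05 ft
Q = (1.486/n)·A·R^(2/3)·S^(1/2) = (1.486/0.025) × 67.13 × 1.050^(2/3) × 0.00040^(1/2) = 82.45 ft³/s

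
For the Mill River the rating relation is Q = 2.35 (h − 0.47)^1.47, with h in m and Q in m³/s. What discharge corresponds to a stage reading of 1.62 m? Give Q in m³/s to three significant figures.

2.89 m³/s

Q = 2.35 × (1.62 − 0.47)^1.47 = 2.35 × 1.15^1.47 = 2.886 m³/s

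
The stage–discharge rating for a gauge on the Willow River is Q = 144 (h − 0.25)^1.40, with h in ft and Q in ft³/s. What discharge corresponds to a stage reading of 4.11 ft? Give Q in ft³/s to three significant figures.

Q = 144 × (4.11 − 0.25)^1.40 = 144 × 3.86^1.40 = 954.1 ft³/s

954 ft³/s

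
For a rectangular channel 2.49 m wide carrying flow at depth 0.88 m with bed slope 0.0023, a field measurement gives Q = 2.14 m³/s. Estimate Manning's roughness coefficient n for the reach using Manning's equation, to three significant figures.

A = b·y = 2.49 × 0.88 = 2.191 m²
P = b + 2y = 2.49 + 2×0.88 = 4.250 m
R = A/P = 2.191/4.250 = 0.5156 m
n = (1/Q)·A·R^(2/3)·S^(1/2) = (1/2.14) × 2.191 × 0.6430 × 0.04796 = 0.03157

0.0316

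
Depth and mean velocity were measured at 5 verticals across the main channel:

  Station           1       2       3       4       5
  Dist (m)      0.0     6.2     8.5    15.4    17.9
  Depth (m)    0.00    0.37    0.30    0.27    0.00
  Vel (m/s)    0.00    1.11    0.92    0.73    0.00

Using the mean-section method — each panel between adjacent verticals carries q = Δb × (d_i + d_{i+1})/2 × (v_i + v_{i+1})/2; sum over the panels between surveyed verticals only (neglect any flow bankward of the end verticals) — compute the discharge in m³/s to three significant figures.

3.16 m³/s

Panel 1-2: Δb = 6.2 m, d̄ = (0.00+0.37)/2 = 0.185, v̄ = (0.00+1.11)/2 = 0.555 → q = 6.2×0.185×0.555 = 0.6366 m³/s
Panel 2-3: Δb = 2.3 m, d̄ = (0.37+0.30)/2 = 0.335, v̄ = (1.11+0.92)/2 = 1.015 → q = 2.3×0.335×1.015 = 0.7821 m³/s
Panel 3-4: Δb = 6.9 m, d̄ = (0.30+0.27)/2 = 0.285, v̄ = (0.92+0.73)/2 = 0.825 → q = 6.9×0.285×0.825 = 1.622 m³/s
Panel 4-5: Δb = 2.5 m, d̄ = (0.27+0.00)/2 = 0.135, v̄ = (0.73+0.00)/2 = 0.365 → q = 2.5×0.135×0.365 = 0.1232 m³/s
Q = Σ q = 3.164 m³/s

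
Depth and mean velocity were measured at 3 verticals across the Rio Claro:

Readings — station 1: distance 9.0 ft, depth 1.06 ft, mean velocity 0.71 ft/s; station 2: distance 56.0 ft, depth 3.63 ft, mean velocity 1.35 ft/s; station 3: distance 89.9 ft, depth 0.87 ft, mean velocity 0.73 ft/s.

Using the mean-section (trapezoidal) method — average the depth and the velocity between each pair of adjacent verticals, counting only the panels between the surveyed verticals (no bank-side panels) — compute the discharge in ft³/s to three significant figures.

193 ft³/s

Panel 1-2: Δb = 47 ft, d̄ = (1.06+3.63)/2 = 2.345, v̄ = (0.71+1.35)/2 = 1.03 → q = 47×2.345×1.03 = 113.5 ft³/s
Panel 2-3: Δb = 33.9 ft, d̄ = (3.63+0.87)/2 = 2.25, v̄ = (1.35+0.73)/2 = 1.04 → q = 33.9×2.25×1.04 = 79.33 ft³/s
Q = Σ q = 192.8 ft³/s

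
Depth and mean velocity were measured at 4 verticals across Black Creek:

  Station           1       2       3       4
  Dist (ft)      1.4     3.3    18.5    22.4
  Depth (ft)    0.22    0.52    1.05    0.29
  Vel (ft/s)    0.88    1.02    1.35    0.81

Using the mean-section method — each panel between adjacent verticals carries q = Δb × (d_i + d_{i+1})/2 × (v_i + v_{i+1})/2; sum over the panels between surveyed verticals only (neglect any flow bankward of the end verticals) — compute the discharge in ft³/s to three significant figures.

17.6 ft³/s

Panel 1-2: Δb = 1.9 ft, d̄ = (0.22+0.52)/2 = 0.37, v̄ = (0.88+1.02)/2 = 0.95 → q = 1.9×0.37×0.95 = 0.6679 ft³/s
Panel 2-3: Δb = 15.2 ft, d̄ = (0.52+1.05)/2 = 0.785, v̄ = (1.02+1.35)/2 = 1.185 → q = 15.2×0.785×1.185 = 14.14 ft³/s
Panel 3-4: Δb = 3.9 ft, d̄ = (1.05+0.29)/2 = 0.67, v̄ = (1.35+0.81)/2 = 1.08 → q = 3.9×0.67×1.08 = 2.822 ft³/s
Q = Σ q = 17.63 ft³/s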